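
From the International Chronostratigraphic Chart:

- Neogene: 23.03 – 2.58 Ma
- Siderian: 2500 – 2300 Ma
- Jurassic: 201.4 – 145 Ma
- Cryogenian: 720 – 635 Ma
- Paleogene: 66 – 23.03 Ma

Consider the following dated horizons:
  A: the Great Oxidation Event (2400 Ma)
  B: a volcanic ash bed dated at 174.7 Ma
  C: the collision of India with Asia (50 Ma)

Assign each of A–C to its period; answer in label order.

A — Siderian; B — Jurassic; C — Paleogene

Match each age against the start–end ranges in the excerpt: A = 2400 Ma → Siderian (2500–2300); B = 174.7 Ma → Jurassic (201.4–145); C = 50 Ma → Paleogene (66–23.03).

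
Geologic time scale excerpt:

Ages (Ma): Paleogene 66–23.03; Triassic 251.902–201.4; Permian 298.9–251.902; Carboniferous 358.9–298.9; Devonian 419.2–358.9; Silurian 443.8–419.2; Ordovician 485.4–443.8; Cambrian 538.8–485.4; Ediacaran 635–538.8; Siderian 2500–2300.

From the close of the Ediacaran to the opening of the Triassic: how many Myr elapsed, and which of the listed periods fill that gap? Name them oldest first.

286.898 million years; Cambrian, Ordovician, Silurian, Devonian, Carboniferous, Permian

The Ediacaran closes at 538.8 Ma and the Triassic opens at 251.902 Ma, so the interval is 538.8 − 251.902 = 286.898 Myr.
A period fits inside if it starts at or after 538.8 Ma and ends at or before 251.902 Ma; oldest first that gives Cambrian, Ordovician, Silurian, Devonian, Carboniferous, Permian.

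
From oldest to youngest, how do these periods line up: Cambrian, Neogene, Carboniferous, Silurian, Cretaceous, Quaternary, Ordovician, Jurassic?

Group by era (each group listed oldest first) — Paleozoic: Cambrian, Ordovician, Silurian, Carboniferous; Mesozoic: Jurassic, Cretaceous; Cenozoic: Neogene, Quaternary. The eras run Paleozoic → Mesozoic → Cenozoic. Concatenating the groups in that era order gives oldest to youngest directly.

Cambrian → Ordovician → Silurian → Carboniferous → Jurassic → Cretaceous → Neogene → Quaternary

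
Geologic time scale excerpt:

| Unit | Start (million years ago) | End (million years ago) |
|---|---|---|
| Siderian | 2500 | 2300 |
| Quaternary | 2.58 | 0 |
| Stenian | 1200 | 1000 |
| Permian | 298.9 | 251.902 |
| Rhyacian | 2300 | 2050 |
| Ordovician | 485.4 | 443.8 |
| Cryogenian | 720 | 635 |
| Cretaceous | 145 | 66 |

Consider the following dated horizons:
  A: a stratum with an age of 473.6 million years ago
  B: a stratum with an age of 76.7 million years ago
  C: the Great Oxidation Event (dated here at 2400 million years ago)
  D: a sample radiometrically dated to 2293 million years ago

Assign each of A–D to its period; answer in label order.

A — Ordovician; B — Cretaceous; C — Siderian; D — Rhyacian

Match each age against the start–end ranges in the excerpt: A = 473.6 Ma → Ordovician (485.4–443.8); B = 76.7 Ma → Cretaceous (145–66); C = 2400 Ma → Siderian (2500–2300); D = 2293 Ma → Rhyacian (2300–2050).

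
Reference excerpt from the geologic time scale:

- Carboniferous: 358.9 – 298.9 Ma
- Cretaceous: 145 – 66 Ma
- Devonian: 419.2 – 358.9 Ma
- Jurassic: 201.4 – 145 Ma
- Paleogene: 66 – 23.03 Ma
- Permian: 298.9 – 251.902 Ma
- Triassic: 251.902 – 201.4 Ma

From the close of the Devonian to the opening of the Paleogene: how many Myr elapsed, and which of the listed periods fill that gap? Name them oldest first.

292.9 million years; Carboniferous, Permian, Triassic, Jurassic, Cretaceous

The Devonian closes at 358.9 Ma and the Paleogene opens at 66 Ma, so the interval is 358.9 − 66 = 292.9 Myr.
A period fits inside if it starts at or after 358.9 Ma and ends at or before 66 Ma; oldest first that gives Carboniferous, Permian, Triassic, Jurassic, Cretaceous.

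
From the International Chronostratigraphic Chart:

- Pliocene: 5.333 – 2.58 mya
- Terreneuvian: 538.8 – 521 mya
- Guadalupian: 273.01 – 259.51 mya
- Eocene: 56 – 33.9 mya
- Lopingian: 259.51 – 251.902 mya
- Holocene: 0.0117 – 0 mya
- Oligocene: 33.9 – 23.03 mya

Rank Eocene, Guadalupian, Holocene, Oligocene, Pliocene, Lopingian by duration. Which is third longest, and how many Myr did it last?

Oligocene, 10.87 million years

Durations: Eocene 22.1; Guadalupian 13.5; Holocene 0.0117; Oligocene 10.87; Pliocene 2.753; Lopingian 7.608 Myr.
Sorted longest-first: Eocene (22.1), Guadalupian (13.5), Oligocene (10.87), Lopingian (7.608), Pliocene (2.753), Holocene (0.0117).
The third longest is Oligocene at 10.87 Myr.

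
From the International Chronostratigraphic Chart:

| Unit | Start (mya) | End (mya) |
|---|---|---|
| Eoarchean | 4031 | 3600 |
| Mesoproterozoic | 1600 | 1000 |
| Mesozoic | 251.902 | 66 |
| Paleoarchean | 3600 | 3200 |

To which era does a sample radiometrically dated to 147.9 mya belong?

147.9 Ma lies between 251.902 and 66 Ma, so it falls in the Mesozoic.

Mesozoic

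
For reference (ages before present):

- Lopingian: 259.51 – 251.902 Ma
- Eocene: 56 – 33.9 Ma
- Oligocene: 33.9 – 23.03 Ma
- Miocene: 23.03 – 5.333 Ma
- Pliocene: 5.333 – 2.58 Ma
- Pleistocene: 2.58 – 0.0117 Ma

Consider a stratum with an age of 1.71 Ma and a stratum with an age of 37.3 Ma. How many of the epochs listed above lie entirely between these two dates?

3

The older date is 37.3 Ma and the younger is 1.71 Ma.
Epochs with start < 37.3 and end > 1.71 Ma: Oligocene (33.9–23.03), Miocene (23.03–5.333), Pliocene (5.333–2.58).
That is 3 complete epochs.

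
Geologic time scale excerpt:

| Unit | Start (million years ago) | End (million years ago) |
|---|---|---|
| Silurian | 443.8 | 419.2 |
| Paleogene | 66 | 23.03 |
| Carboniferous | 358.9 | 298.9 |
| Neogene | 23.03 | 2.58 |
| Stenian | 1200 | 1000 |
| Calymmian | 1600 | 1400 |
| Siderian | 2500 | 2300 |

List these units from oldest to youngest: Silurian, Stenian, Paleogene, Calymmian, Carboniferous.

Calymmian → Stenian → Silurian → Carboniferous → Paleogene

Sorting by start age (descending Ma, since larger Ma = older): Calymmian began 1600, Stenian began 1200, Silurian began 443.8, Carboniferous began 358.9, Paleogene began 66.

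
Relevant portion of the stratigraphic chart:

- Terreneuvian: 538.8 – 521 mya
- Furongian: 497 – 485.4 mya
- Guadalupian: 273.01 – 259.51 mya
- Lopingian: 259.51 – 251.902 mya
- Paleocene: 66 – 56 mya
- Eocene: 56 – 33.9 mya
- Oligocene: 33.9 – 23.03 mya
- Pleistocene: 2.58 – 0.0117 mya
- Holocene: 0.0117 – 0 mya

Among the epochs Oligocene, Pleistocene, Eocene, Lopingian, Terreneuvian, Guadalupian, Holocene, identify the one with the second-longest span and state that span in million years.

Durations: Oligocene 10.87; Pleistocene 2.5683; Eocene 22.1; Lopingian 7.608; Terreneuvian 17.8; Guadalupian 13.5; Holocene 0.0117 Myr.
Sorted longest-first: Eocene (22.1), Terreneuvian (17.8), Guadalupian (13.5), Oligocene (10.87), Lopingian (7.608), Pleistocene (2.5683), Holocene (0.0117).
The second longest is Terreneuvian at 17.8 Myr.

Terreneuvian, 17.8 million years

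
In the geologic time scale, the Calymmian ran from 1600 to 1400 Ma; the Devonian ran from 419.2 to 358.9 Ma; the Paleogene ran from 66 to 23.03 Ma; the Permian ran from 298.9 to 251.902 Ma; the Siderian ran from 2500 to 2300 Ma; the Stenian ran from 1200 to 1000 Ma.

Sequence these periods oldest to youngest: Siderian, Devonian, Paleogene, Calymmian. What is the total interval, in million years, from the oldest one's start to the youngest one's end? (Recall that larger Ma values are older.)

Siderian, Calymmian, Devonian, Paleogene; total span 2476.97 Myr

From the excerpt: Siderian 2500–2300; Devonian 419.2–358.9; Paleogene 66–23.03; Calymmian 1600–1400 (Ma).
Larger Ma is earlier, so the oldest is Siderian and the youngest is Paleogene; oldest to youngest: Siderian, Calymmian, Devonian, Paleogene.
Oldest start 2500 minus youngest end 23.03 gives 2476.97 Myr overall.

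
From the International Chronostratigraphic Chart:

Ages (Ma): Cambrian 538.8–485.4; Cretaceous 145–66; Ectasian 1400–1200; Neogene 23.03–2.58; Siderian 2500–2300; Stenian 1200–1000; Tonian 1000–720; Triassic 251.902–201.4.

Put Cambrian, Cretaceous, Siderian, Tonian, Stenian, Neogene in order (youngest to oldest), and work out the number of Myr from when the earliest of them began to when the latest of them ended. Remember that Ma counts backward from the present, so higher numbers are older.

From the excerpt: Cambrian 538.8–485.4; Cretaceous 145–66; Siderian 2500–2300; Tonian 1000–720; Stenian 1200–1000; Neogene 23.03–2.58 (Ma).
Larger Ma is earlier, so the oldest is Siderian and the youngest is Neogene; youngest to oldest: Neogene, Cretaceous, Cambrian, Tonian, Stenian, Siderian.
Oldest start 2500 minus youngest end 2.58 gives 2497.42 Myr overall.

Neogene, Cretaceous, Cambrian, Tonian, Stenian, Siderian; total span 2497.42 Myr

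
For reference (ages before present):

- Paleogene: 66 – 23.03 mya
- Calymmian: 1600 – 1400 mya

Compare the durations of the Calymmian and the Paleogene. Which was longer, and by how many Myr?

Calymmian: 1600 − 1400 = 200 Myr.
Paleogene: 66 − 23.03 = 42.97 Myr.
Difference: 200 − 42.97 = 157.03 Myr, so the Calymmian was longer.

Calymmian, by 157.03 million years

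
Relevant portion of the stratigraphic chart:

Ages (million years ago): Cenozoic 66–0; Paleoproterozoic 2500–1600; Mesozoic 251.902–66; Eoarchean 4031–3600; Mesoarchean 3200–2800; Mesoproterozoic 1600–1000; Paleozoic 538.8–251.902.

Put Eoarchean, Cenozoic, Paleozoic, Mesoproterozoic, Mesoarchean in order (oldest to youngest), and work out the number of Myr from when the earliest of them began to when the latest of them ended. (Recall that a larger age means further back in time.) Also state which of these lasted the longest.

Eoarchean, Mesoarchean, Mesoproterozoic, Paleozoic, Cenozoic; total span 4031 Myr; longest is Mesoproterozoic

Start ages (Ma): Eoarchean 4031, Mesoarchean 3200, Mesoproterozoic 1600, Paleozoic 538.8, Cenozoic 66.
Ordered oldest to youngest: Eoarchean, Mesoarchean, Mesoproterozoic, Paleozoic, Cenozoic.
Span = 4031 − 0 = 4031 Myr.
Durations: Paleozoic 286.898, Eoarchean 431, Mesoarchean 400, Cenozoic 66, Mesoproterozoic 600 → longest is Mesoproterozoic (600 Myr).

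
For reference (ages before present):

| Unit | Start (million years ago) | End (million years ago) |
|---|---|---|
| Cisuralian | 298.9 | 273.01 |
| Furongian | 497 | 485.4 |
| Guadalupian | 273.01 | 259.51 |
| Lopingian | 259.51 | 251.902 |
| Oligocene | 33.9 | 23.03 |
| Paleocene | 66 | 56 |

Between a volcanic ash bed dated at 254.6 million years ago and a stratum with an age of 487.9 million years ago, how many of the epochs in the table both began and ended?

2

The older date is 487.9 Ma and the younger is 254.6 Ma.
Epochs with start < 487.9 and end > 254.6 Ma: Cisuralian (298.9–273.01), Guadalupian (273.01–259.51).
That is 2 complete epochs.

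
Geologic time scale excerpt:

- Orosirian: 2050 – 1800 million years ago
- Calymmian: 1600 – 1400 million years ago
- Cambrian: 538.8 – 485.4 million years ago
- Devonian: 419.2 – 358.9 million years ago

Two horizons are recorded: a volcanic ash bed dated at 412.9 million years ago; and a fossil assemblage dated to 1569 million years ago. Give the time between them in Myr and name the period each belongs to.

1156.1 million years apart; the first in the Devonian, the second in the Calymmian

Elapsed time: 1569 − 412.9 = 1156.1 Myr.
412.9 Ma lies within 419.2–358.9 Ma: Devonian.
1569 Ma lies within 1600–1400 Ma: Calymmian.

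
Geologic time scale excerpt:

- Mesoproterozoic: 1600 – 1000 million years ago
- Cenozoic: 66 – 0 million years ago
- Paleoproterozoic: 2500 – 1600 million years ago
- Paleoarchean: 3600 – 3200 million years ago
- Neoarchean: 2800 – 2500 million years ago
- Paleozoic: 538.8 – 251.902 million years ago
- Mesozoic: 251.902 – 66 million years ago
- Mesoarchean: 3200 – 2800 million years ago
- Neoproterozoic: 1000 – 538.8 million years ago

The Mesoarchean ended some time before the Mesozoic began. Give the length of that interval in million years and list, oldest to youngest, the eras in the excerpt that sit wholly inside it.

End of Mesoarchean = 2800 Ma; start of Mesozoic = 251.902 Ma.
Gap = 2800 − 251.902 = 2548.098 Myr.
Eras wholly inside 2800–251.902 Ma: Neoarchean (2800–2500), Paleoproterozoic (2500–1600), Mesoproterozoic (1600–1000), Neoproterozoic (1000–538.8), Paleozoic (538.8–251.902).

2548.098 million years; Neoarchean, Paleoproterozoic, Mesoproterozoic, Neoproterozoic, Paleozoic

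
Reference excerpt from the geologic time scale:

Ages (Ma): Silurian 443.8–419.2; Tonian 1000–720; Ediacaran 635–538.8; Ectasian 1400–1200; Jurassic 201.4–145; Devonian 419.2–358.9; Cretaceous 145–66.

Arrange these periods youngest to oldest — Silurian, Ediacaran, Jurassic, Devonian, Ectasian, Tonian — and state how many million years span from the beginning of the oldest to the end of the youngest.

From the excerpt: Silurian 443.8–419.2; Ediacaran 635–538.8; Jurassic 201.4–145; Devonian 419.2–358.9; Ectasian 1400–1200; Tonian 1000–720 (Ma).
Larger Ma is earlier, so the oldest is Ectasian and the youngest is Jurassic; youngest to oldest: Jurassic, Devonian, Silurian, Ediacaran, Tonian, Ectasian.
Oldest start 1400 minus youngest end 145 gives 1255 Myr overall.

Jurassic, Devonian, Silurian, Ediacaran, Tonian, Ectasian; total span 1255 Myr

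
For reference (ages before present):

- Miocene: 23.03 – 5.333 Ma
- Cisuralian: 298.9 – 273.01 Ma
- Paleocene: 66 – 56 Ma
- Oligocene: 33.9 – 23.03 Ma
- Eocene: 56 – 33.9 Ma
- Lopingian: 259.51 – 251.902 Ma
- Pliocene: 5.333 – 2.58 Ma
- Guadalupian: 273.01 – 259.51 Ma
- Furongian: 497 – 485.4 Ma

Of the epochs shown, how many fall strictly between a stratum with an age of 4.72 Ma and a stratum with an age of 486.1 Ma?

7

486.1 Ma sits inside the Furongian (497–485.4) and 4.72 Ma inside the Pliocene (5.333–2.58); neither of those is wholly between the two dates.
The listed epochs lying completely between them are Cisuralian, Guadalupian, Lopingian, Paleocene, Eocene, Oligocene, Miocene — 7 in all.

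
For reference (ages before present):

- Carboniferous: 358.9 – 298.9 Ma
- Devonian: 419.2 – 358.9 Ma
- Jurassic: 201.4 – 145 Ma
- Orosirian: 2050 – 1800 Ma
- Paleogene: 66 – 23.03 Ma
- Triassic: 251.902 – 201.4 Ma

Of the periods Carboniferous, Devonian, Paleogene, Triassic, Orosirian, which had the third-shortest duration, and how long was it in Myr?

Start − end for each: Carboniferous 358.9 − 298.9 = 60; Devonian 419.2 − 358.9 = 60.3; Paleogene 66 − 23.03 = 42.97; Triassic 251.902 − 201.4 = 50.502; Orosirian 2050 − 1800 = 250.
Ranking these from shortest: Paleogene < Triassic < Carboniferous < Devonian < Orosirian.
Position 3 in that ranking is Carboniferous, which lasted 60 Myr.

Carboniferous, 60 million years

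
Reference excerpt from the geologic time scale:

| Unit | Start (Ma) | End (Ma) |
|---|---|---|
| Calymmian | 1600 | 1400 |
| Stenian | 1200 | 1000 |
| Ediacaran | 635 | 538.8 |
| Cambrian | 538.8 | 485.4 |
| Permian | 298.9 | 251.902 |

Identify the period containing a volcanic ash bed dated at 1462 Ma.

Calymmian

1462 Ma lies between 1600 and 1400 Ma, so it falls in the Calymmian.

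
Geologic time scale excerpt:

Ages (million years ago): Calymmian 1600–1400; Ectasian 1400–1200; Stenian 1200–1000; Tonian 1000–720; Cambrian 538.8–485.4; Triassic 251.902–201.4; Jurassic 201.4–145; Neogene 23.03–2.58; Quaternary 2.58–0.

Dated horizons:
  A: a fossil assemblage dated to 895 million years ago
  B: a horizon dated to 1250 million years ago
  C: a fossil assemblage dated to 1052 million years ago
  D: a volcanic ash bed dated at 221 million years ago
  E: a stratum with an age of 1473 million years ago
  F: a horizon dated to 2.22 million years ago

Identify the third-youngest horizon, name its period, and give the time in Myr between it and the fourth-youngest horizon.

A, in the Tonian; 157 million years to C

Sorted youngest-first by Ma: F (2.22), D (221), A (895), C (1052), B (1250), E (1473).
The third youngest is A at 895 Ma, which lies in 1000–720 Ma: the Tonian.
The fourth youngest is C at 1052 Ma; separation = |895 − 1052| = 157 Myr.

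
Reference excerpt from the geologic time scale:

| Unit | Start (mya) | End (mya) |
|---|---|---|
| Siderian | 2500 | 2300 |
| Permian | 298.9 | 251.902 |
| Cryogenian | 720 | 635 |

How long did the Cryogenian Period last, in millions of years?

85 million years

720 − 635 = 85 million years.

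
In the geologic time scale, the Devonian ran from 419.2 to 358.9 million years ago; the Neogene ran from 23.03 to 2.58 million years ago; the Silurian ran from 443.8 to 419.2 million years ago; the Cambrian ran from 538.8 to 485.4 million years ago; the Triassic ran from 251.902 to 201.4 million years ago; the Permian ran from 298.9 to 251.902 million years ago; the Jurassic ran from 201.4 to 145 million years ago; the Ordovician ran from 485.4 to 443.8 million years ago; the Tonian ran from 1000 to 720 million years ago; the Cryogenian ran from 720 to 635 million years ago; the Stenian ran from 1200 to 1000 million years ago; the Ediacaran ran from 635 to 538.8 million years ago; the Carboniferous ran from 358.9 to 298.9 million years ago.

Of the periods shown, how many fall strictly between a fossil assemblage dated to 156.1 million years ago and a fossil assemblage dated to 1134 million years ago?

The older date is 1134 Ma and the younger is 156.1 Ma.
Periods with start < 1134 and end > 156.1 Ma: Tonian (1000–720), Cryogenian (720–635), Ediacaran (635–538.8), Cambrian (538.8–485.4), Ordovician (485.4–443.8), Silurian (443.8–419.2), Devonian (419.2–358.9), Carboniferous (358.9–298.9), Permian (298.9–251.902), Triassic (251.902–201.4).
That is 10 complete periods.

10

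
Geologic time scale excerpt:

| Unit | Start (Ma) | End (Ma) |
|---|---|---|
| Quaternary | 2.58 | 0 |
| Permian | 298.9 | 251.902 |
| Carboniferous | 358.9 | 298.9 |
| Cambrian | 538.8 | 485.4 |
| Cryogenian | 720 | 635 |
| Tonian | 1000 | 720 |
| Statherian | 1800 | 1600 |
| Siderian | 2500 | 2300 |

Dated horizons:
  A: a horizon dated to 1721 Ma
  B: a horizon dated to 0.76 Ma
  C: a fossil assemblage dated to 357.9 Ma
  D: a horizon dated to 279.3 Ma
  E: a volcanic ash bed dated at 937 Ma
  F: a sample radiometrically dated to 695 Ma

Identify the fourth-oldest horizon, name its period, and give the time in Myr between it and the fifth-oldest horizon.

C, in the Carboniferous; 78.6 million years to D

Sorted oldest-first by Ma: A (1721), E (937), F (695), C (357.9), D (279.3), B (0.76).
The fourth oldest is C at 357.9 Ma, which lies in 358.9–298.9 Ma: the Carboniferous.
The fifth oldest is D at 279.3 Ma; separation = |357.9 − 279.3| = 78.6 Myr.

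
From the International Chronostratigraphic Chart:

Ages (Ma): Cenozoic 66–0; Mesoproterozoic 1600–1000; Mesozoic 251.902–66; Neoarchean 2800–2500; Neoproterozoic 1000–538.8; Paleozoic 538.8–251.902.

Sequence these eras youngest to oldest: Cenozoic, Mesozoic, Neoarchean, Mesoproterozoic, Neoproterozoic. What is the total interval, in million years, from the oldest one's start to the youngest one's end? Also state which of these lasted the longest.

Cenozoic → Mesozoic → Neoproterozoic → Mesoproterozoic → Neoarchean; total span 2800 Myr; longest is Mesoproterozoic

Start ages (Ma): Neoarchean 2800, Mesoproterozoic 1600, Neoproterozoic 1000, Mesozoic 251.902, Cenozoic 66.
Ordered youngest to oldest: Cenozoic, Mesozoic, Neoproterozoic, Mesoproterozoic, Neoarchean.
Span = 2800 − 0 = 2800 Myr.
Durations: Mesozoic 185.902, Neoarchean 300, Cenozoic 66, Neoproterozoic 461.2, Mesoproterozoic 600 → longest is Mesoproterozoic (600 Myr).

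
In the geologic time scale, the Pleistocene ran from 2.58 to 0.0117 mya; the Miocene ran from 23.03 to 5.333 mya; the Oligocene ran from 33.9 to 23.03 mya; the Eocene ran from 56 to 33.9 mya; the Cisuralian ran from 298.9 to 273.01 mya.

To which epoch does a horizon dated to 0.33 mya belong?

Pleistocene

0.33 Ma lies between 2.58 and 0.0117 Ma, so it falls in the Pleistocene.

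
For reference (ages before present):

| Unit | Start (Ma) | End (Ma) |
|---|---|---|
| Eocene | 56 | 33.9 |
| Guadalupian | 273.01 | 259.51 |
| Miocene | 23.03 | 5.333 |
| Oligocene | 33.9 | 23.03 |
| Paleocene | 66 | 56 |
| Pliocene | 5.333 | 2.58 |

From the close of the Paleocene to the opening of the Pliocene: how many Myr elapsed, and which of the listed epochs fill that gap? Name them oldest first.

The Paleocene closes at 56 Ma and the Pliocene opens at 5.333 Ma, so the interval is 56 − 5.333 = 50.667 Myr.
An epoch fits inside if it starts at or after 56 Ma and ends at or before 5.333 Ma; oldest first that gives Eocene, Oligocene, Miocene.

50.667 million years; Eocene, Oligocene, Miocene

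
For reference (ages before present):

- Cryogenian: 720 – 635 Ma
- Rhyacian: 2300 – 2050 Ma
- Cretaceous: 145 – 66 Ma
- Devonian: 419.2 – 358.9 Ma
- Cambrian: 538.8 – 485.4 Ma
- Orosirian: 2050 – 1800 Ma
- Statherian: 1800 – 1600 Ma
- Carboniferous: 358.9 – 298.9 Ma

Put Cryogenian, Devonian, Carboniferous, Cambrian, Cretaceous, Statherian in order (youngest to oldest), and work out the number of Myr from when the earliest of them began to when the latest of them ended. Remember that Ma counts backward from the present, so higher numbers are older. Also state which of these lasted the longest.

Start ages (Ma): Statherian 1800, Cryogenian 720, Cambrian 538.8, Devonian 419.2, Carboniferous 358.9, Cretaceous 145.
Ordered youngest to oldest: Cretaceous, Carboniferous, Devonian, Cambrian, Cryogenian, Statherian.
Span = 1800 − 66 = 1734 Myr.
Durations: Devonian 60.3, Statherian 200, Carboniferous 60, Cretaceous 79, Cambrian 53.4, Cryogenian 85 → longest is Statherian (200 Myr).

Cretaceous, Carboniferous, Devonian, Cambrian, Cryogenian, Statherian; total span 1734 Myr; longest is Statherian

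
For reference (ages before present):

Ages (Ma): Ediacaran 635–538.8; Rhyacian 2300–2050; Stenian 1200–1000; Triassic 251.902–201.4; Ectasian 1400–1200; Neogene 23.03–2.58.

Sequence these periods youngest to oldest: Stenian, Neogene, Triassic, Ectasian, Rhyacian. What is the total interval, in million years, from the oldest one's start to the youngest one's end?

Neogene → Triassic → Stenian → Ectasian → Rhyacian; total span 2297.42 Myr

Start ages (Ma): Rhyacian 2300, Ectasian 1400, Stenian 1200, Triassic 251.902, Neogene 23.03.
Ordered youngest to oldest: Neogene, Triassic, Stenian, Ectasian, Rhyacian.
Span = 2300 − 2.58 = 2297.42 Myr.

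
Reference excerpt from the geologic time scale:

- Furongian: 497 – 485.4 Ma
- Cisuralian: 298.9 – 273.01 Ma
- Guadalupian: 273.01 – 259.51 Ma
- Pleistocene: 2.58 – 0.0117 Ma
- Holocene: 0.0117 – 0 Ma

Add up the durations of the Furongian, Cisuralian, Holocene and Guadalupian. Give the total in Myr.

Each duration: Furongian = 11.6; Cisuralian = 25.89; Holocene = 0.0117; Guadalupian = 13.5.
Sum: 11.6 + 25.89 + 0.0117 + 13.5 = 51.0017 Myr.

51.0017 million years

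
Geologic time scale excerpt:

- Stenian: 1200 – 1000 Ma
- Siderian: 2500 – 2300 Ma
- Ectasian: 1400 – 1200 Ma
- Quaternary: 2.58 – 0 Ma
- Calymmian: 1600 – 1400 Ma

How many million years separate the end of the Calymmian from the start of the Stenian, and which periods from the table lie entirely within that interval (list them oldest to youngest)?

The Calymmian closes at 1400 Ma and the Stenian opens at 1200 Ma, so the interval is 1400 − 1200 = 200 Myr.
A period fits inside if it starts at or after 1400 Ma and ends at or before 1200 Ma; oldest first that gives Ectasian.

200 million years; Ectasian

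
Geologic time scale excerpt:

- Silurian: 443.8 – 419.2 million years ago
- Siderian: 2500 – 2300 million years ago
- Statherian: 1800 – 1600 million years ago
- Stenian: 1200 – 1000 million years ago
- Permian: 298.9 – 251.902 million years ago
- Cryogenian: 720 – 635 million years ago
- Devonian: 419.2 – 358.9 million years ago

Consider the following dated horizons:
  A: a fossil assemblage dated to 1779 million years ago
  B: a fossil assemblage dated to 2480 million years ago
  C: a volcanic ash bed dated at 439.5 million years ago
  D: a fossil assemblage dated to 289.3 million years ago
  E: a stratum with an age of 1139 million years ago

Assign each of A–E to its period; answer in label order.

A: 1779 Ma lies in 1800–1600 Ma, so Statherian.
B: 2480 Ma lies in 2500–2300 Ma, so Siderian.
C: 439.5 Ma lies in 443.8–419.2 Ma, so Silurian.
D: 289.3 Ma lies in 298.9–251.902 Ma, so Permian.
E: 1139 Ma lies in 1200–1000 Ma, so Stenian.

A — Statherian; B — Siderian; C — Silurian; D — Permian; E — Stenian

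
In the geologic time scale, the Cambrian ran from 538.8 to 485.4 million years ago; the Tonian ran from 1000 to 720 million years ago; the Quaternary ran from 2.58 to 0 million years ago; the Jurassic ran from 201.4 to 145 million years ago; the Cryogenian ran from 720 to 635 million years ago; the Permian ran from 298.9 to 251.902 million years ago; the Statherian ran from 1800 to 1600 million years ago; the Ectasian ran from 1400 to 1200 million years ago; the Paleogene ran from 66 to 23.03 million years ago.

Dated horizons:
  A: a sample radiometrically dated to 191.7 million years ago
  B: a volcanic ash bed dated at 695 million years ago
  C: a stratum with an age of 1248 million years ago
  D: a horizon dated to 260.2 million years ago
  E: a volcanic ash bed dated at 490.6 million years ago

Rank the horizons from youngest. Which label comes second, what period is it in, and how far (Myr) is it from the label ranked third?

D, in the Permian; 230.4 million years to E

Sorted youngest-first by Ma: A (191.7), D (260.2), E (490.6), B (695), C (1248).
The second youngest is D at 260.2 Ma, which lies in 298.9–251.902 Ma: the Permian.
The third youngest is E at 490.6 Ma; separation = |260.2 − 490.6| = 230.4 Myr.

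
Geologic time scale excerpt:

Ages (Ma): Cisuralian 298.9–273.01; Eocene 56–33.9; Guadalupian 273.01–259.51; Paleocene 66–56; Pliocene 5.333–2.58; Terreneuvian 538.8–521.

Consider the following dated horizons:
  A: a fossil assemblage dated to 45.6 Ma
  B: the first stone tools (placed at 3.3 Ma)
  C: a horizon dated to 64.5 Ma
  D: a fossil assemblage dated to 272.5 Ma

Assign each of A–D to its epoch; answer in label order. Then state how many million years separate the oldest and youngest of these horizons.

Match each age against the start–end ranges in the excerpt: A = 45.6 Ma → Eocene (56–33.9); B = 3.3 Ma → Pliocene (5.333–2.58); C = 64.5 Ma → Paleocene (66–56); D = 272.5 Ma → Guadalupian (273.01–259.51).
The largest age is 272.5 Ma and the smallest is 3.3 Ma; their difference is 269.2 Myr.

A — Eocene; B — Pliocene; C — Paleocene; D — Guadalupian; span 269.2 million years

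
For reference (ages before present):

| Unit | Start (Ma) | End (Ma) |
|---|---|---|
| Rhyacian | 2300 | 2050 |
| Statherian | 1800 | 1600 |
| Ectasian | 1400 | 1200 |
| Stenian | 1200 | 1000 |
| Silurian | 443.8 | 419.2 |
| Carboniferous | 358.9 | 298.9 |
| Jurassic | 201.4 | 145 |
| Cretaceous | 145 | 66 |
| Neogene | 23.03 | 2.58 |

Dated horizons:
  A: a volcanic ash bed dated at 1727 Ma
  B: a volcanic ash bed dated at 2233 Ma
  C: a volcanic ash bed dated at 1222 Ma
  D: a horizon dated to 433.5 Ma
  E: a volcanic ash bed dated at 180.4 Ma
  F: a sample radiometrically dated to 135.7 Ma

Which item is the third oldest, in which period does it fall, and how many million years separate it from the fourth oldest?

Sorted oldest-first by Ma: B (2233), A (1727), C (1222), D (433.5), E (180.4), F (135.7).
The third oldest is C at 1222 Ma, which lies in 1400–1200 Ma: the Ectasian.
The fourth oldest is D at 433.5 Ma; separation = |1222 − 433.5| = 788.5 Myr.

C, in the Ectasian; 788.5 million years to D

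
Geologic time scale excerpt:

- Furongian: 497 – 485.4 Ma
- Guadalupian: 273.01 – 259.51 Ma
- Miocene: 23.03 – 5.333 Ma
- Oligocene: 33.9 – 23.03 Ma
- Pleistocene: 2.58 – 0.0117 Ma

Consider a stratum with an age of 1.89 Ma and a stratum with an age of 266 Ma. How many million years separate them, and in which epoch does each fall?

264.11 million years apart; the first in the Pleistocene, the second in the Guadalupian

Elapsed time: 266 − 1.89 = 264.11 Myr.
1.89 Ma lies within 2.58–0.0117 Ma: Pleistocene.
266 Ma lies within 273.01–259.51 Ma: Guadalupian.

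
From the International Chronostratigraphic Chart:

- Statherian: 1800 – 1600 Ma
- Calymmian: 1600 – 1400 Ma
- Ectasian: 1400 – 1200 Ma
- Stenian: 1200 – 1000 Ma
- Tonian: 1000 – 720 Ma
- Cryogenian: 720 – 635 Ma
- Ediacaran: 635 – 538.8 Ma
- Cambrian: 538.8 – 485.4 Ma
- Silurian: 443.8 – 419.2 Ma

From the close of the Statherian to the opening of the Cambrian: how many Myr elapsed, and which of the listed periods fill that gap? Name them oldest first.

End of Statherian = 1600 Ma; start of Cambrian = 538.8 Ma.
Gap = 1600 − 538.8 = 1061.2 Myr.
Periods wholly inside 1600–538.8 Ma: Calymmian (1600–1400), Ectasian (1400–1200), Stenian (1200–1000), Tonian (1000–720), Cryogenian (720–635), Ediacaran (635–538.8).

1061.2 million years; Calymmian, Ectasian, Stenian, Tonian, Cryogenian, Ediacaran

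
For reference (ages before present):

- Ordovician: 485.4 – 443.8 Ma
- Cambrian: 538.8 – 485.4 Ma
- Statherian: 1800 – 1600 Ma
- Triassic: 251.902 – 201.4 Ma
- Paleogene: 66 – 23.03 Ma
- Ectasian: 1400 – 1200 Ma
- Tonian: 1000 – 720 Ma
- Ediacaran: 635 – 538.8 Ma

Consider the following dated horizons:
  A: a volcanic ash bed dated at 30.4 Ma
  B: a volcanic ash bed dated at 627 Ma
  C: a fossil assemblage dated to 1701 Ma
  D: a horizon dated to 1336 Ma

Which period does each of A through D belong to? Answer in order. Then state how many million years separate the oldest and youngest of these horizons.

A — Paleogene; B — Ediacaran; C — Statherian; D — Ectasian; span 1670.6 million years

A: 30.4 Ma lies in 66–23.03 Ma, so Paleogene.
B: 627 Ma lies in 635–538.8 Ma, so Ediacaran.
C: 1701 Ma lies in 1800–1600 Ma, so Statherian.
D: 1336 Ma lies in 1400–1200 Ma, so Ectasian.
Oldest = 1701 Ma, youngest = 30.4 Ma → span 1670.6 Myr.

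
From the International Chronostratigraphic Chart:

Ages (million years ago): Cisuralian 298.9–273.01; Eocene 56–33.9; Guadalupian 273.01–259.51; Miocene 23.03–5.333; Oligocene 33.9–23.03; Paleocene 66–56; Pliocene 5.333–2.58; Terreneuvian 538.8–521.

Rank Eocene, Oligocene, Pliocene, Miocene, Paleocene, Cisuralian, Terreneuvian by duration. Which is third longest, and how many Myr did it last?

Start − end for each: Eocene 56 − 33.9 = 22.1; Oligocene 33.9 − 23.03 = 10.87; Pliocene 5.333 − 2.58 = 2.753; Miocene 23.03 − 5.333 = 17.697; Paleocene 66 − 56 = 10; Cisuralian 298.9 − 273.01 = 25.89; Terreneuvian 538.8 − 521 = 17.8.
Ranking these from longest: Cisuralian > Eocene > Terreneuvian > Miocene > Oligocene > Paleocene > Pliocene.
Position 3 in that ranking is Terreneuvian, which lasted 17.8 Myr.

Terreneuvian, 17.8 million years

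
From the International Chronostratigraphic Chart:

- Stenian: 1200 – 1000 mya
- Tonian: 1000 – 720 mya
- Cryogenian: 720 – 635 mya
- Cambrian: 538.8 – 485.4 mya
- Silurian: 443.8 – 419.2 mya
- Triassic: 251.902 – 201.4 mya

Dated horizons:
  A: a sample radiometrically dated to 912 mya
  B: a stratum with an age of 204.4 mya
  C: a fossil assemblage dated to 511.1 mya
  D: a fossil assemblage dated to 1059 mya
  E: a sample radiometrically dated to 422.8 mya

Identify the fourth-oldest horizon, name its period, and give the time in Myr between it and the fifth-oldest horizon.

E, in the Silurian; 218.4 million years to B

Sorted oldest-first by Ma: D (1059), A (912), C (511.1), E (422.8), B (204.4).
The fourth oldest is E at 422.8 Ma, which lies in 443.8–419.2 Ma: the Silurian.
The fifth oldest is B at 204.4 Ma; separation = |422.8 − 204.4| = 218.4 Myr.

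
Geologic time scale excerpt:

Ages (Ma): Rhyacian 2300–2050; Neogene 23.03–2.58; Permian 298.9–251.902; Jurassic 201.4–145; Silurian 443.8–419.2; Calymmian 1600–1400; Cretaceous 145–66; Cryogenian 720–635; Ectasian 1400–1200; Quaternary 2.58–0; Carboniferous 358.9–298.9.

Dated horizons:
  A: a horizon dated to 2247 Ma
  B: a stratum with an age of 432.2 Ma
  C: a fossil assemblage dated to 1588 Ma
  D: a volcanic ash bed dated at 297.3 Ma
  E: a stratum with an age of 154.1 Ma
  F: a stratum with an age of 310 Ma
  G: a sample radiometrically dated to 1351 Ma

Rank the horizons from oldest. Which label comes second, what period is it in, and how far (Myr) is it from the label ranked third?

C, in the Calymmian; 237 million years to G

Sorted oldest-first by Ma: A (2247), C (1588), G (1351), B (432.2), F (310), D (297.3), E (154.1).
The second oldest is C at 1588 Ma, which lies in 1600–1400 Ma: the Calymmian.
The third oldest is G at 1351 Ma; separation = |1588 − 1351| = 237 Myr.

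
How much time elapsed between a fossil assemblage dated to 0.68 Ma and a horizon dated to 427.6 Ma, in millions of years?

427.6 − 0.68 = 426.92 million years.

426.92 million years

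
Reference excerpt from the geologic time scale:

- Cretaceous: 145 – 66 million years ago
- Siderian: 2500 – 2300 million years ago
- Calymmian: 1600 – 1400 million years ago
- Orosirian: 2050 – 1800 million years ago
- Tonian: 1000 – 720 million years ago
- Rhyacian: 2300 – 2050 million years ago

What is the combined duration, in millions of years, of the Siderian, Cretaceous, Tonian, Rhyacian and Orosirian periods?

1059 million years

Duration is start − end for each: (2500 − 2300) + (145 − 66) + (1000 − 720) + (2300 − 2050) + (2050 − 1800).
That is 200 + 79 + 280 + 250 + 250, which totals 1059 million years.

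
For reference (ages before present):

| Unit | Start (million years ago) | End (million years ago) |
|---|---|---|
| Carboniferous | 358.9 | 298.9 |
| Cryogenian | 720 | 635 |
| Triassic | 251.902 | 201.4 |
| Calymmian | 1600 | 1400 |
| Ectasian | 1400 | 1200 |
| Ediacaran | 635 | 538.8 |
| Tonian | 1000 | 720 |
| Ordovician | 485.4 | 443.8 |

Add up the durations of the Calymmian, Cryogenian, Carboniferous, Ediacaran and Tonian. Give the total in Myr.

Each duration: Calymmian = 200; Cryogenian = 85; Carboniferous = 60; Ediacaran = 96.2; Tonian = 280.
Sum: 200 + 85 + 60 + 96.2 + 280 = 721.2 Myr.

721.2 million years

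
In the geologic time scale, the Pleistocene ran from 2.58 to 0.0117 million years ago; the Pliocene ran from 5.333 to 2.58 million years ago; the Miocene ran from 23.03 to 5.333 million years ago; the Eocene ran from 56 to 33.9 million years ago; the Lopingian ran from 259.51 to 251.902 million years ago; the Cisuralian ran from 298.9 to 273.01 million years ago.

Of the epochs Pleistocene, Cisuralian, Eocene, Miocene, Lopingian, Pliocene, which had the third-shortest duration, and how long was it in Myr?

Start − end for each: Pleistocene 2.58 − 0.0117 = 2.5683; Cisuralian 298.9 − 273.01 = 25.89; Eocene 56 − 33.9 = 22.1; Miocene 23.03 − 5.333 = 17.697; Lopingian 259.51 − 251.902 = 7.608; Pliocene 5.333 − 2.58 = 2.753.
Ranking these from shortest: Pleistocene < Pliocene < Lopingian < Miocene < Eocene < Cisuralian.
Position 3 in that ranking is Lopingian, which lasted 7.608 Myr.

Lopingian, 7.608 million years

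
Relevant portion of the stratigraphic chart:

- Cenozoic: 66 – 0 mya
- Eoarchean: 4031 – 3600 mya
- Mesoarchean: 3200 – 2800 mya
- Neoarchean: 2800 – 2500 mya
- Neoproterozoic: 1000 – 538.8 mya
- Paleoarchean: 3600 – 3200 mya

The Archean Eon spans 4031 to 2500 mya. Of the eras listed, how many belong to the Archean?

4

Eras inside 4031–2500 Ma: Eoarchean, Paleoarchean, Mesoarchean, Neoarchean — 4 in total.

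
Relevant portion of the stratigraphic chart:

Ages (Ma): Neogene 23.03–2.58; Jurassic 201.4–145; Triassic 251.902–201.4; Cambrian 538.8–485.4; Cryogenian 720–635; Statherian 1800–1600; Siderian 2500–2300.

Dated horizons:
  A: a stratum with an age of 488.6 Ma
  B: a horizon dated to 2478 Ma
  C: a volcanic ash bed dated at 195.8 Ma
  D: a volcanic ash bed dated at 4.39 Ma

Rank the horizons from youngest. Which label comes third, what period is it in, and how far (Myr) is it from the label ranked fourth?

A, in the Cambrian; 1989.4 million years to B

Smaller Ma means younger, so youngest first: D 4.39 < C 195.8 < A 488.6 < B 2478.
Counting 3 along gives A (488.6 Ma); the excerpt puts that inside the Cambrian, 538.8–485.4 Ma.
Next in line is B (2478 Ma), and 2478 − 488.6 = 1989.4 Myr.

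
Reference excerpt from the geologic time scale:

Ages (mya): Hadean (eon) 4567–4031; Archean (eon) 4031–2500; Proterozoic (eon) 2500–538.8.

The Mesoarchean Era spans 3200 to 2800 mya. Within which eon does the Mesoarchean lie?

Archean

The Mesoarchean (3200–2800 Ma) lies entirely within 4031–2500 Ma, the Archean Eon.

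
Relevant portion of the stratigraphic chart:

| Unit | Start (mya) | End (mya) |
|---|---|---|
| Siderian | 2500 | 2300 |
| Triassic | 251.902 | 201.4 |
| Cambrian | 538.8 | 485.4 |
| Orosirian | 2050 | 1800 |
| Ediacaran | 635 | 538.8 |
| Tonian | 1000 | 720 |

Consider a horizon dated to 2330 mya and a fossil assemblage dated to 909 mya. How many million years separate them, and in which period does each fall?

1421 million years apart; the first in the Siderian, the second in the Tonian

Elapsed time: 2330 − 909 = 1421 Myr.
2330 Ma lies within 2500–2300 Ma: Siderian.
909 Ma lies within 1000–720 Ma: Tonian.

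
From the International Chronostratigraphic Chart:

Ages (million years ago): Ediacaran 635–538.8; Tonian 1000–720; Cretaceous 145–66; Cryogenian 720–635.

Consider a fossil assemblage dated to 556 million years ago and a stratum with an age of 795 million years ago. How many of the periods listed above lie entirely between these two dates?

The older date is 795 Ma and the younger is 556 Ma.
Periods with start < 795 and end > 556 Ma: Cryogenian (720–635).
That is 1 complete period.

1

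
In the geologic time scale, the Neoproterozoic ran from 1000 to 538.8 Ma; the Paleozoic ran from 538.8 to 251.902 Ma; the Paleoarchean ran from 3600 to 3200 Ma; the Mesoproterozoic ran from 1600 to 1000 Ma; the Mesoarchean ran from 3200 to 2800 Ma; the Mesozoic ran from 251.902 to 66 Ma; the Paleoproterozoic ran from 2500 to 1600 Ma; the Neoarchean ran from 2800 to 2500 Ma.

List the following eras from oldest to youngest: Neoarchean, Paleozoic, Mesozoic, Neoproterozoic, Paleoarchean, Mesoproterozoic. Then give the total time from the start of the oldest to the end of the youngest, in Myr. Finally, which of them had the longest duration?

Paleoarchean → Neoarchean → Mesoproterozoic → Neoproterozoic → Paleozoic → Mesozoic; total span 3534 Myr; longest is Mesoproterozoic

From the excerpt: Neoarchean 2800–2500; Paleozoic 538.8–251.902; Mesozoic 251.902–66; Neoproterozoic 1000–538.8; Paleoarchean 3600–3200; Mesoproterozoic 1600–1000 (Ma).
Larger Ma is earlier, so the oldest is Paleoarchean and the youngest is Mesozoic; oldest to youngest: Paleoarchean, Neoarchean, Mesoproterozoic, Neoproterozoic, Paleozoic, Mesozoic.
Oldest start 3600 minus youngest end 66 gives 3534 Myr overall.
Individual lengths (start − end): Paleoarchean 400; Paleozoic 286.898; Neoproterozoic 461.2; Mesozoic 185.902; Mesoproterozoic 600; Neoarchean 300. The largest is Mesoproterozoic at 600 Myr.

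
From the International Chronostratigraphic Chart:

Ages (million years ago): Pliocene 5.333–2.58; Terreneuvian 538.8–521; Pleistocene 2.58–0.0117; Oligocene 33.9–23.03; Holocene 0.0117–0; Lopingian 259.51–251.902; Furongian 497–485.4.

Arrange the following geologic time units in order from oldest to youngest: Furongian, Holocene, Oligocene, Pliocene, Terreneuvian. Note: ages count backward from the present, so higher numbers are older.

The oldest of these is Terreneuvian (starts 538.8 Ma) and the youngest is Holocene (ends 0 Ma).
In between, by decreasing start age: Furongian (497), Oligocene (33.9), Pliocene (5.333).

Terreneuvian → Furongian → Oligocene → Pliocene → Holocene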